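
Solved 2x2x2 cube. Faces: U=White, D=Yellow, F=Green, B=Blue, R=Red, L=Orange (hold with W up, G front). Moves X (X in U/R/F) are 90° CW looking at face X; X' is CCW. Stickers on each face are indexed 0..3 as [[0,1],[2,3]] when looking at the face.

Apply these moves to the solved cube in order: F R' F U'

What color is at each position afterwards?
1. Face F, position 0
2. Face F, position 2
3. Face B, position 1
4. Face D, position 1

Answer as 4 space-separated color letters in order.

After move 1 (F): F=GGGG U=WWOO R=WRWR D=RRYY L=OYOY
After move 2 (R'): R=RRWW U=WBOB F=GWGO D=RGYG B=YBRB
After move 3 (F): F=GGOW U=WBYY R=ORBW D=WRYG L=OROG
After move 4 (U'): U=BYWY F=OROW R=GGBW B=ORRB L=YBOG
Query 1: F[0] = O
Query 2: F[2] = O
Query 3: B[1] = R
Query 4: D[1] = R

Answer: O O R R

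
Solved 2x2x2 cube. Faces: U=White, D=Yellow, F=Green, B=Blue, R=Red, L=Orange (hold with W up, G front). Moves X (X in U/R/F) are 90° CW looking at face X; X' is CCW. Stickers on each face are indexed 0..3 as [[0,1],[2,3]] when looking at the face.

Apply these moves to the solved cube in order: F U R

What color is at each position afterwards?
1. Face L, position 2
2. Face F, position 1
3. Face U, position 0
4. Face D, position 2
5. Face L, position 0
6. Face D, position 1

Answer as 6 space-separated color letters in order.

Answer: O R O Y G B

Derivation:
After move 1 (F): F=GGGG U=WWOO R=WRWR D=RRYY L=OYOY
After move 2 (U): U=OWOW F=WRGG R=BBWR B=OYBB L=GGOY
After move 3 (R): R=WBRB U=OROG F=WRGY D=RBYO B=WYWB
Query 1: L[2] = O
Query 2: F[1] = R
Query 3: U[0] = O
Query 4: D[2] = Y
Query 5: L[0] = G
Query 6: D[1] = B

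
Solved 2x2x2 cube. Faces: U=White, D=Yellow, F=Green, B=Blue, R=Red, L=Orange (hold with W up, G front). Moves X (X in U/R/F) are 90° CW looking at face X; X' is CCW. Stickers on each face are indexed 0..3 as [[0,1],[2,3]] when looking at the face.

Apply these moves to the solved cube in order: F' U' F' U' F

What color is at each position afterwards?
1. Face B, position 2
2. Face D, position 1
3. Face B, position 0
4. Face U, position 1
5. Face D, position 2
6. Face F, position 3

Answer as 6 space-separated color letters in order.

Answer: B W O Y Y R

Derivation:
After move 1 (F'): F=GGGG U=WWRR R=YRYR D=OOYY L=OWOW
After move 2 (U'): U=WRWR F=OWGG R=GGYR B=YRBB L=BBOW
After move 3 (F'): F=WGOG U=WRGY R=OGOR D=BWYY L=BROW
After move 4 (U'): U=RYWG F=BROG R=WGOR B=OGBB L=YROW
After move 5 (F): F=OBGR U=RYWR R=WGGR D=OWYY L=YBOW
Query 1: B[2] = B
Query 2: D[1] = W
Query 3: B[0] = O
Query 4: U[1] = Y
Query 5: D[2] = Y
Query 6: F[3] = R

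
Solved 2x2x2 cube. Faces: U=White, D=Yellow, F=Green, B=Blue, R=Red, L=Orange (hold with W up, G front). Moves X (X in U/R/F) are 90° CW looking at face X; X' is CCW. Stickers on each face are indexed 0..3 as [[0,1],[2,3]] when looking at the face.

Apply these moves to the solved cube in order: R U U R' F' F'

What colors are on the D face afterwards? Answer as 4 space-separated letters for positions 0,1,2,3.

After move 1 (R): R=RRRR U=WGWG F=GYGY D=YBYB B=WBWB
After move 2 (U): U=WWGG F=RRGY R=WBRR B=OOWB L=GYOO
After move 3 (U): U=GWGW F=WBGY R=OORR B=GYWB L=RROO
After move 4 (R'): R=OROR U=GWGG F=WWGW D=YBYY B=BYBB
After move 5 (F'): F=WWWG U=GWOO R=BRYR D=ROYY L=RGOG
After move 6 (F'): F=WGWW U=GWBY R=ORRR D=GGYY L=ROOO
Query: D face = GGYY

Answer: G G Y Y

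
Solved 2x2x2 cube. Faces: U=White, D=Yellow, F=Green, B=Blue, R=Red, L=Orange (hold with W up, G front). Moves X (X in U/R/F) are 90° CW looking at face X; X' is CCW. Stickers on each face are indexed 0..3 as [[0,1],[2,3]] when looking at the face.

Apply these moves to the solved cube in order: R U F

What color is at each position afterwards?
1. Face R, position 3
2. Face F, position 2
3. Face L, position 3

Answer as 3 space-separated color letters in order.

After move 1 (R): R=RRRR U=WGWG F=GYGY D=YBYB B=WBWB
After move 2 (U): U=WWGG F=RRGY R=WBRR B=OOWB L=GYOO
After move 3 (F): F=GRYR U=WWOY R=GBGR D=RWYB L=GYOB
Query 1: R[3] = R
Query 2: F[2] = Y
Query 3: L[3] = B

Answer: R Y B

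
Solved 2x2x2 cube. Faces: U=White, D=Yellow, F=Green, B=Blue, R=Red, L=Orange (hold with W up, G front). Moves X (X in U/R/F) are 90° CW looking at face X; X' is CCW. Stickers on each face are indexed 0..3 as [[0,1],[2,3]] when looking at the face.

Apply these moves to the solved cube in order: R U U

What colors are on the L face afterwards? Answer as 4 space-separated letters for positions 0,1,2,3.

After move 1 (R): R=RRRR U=WGWG F=GYGY D=YBYB B=WBWB
After move 2 (U): U=WWGG F=RRGY R=WBRR B=OOWB L=GYOO
After move 3 (U): U=GWGW F=WBGY R=OORR B=GYWB L=RROO
Query: L face = RROO

Answer: R R O O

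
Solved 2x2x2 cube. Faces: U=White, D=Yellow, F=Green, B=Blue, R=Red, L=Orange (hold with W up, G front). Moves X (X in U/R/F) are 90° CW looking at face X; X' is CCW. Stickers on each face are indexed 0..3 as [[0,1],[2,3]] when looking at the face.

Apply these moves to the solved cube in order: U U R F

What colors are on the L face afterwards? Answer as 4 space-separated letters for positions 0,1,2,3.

Answer: R Y O B

Derivation:
After move 1 (U): U=WWWW F=RRGG R=BBRR B=OOBB L=GGOO
After move 2 (U): U=WWWW F=BBGG R=OORR B=GGBB L=RROO
After move 3 (R): R=RORO U=WBWG F=BYGY D=YBYG B=WGWB
After move 4 (F): F=GBYY U=WBOR R=WOGO D=RRYG L=RYOB
Query: L face = RYOB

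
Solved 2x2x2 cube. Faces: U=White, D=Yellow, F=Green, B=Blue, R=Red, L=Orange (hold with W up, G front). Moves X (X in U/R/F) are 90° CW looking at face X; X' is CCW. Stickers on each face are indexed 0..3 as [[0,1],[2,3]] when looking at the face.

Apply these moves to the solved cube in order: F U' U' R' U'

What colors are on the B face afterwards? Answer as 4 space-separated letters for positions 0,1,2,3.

After move 1 (F): F=GGGG U=WWOO R=WRWR D=RRYY L=OYOY
After move 2 (U'): U=WOWO F=OYGG R=GGWR B=WRBB L=BBOY
After move 3 (U'): U=OOWW F=BBGG R=OYWR B=GGBB L=WROY
After move 4 (R'): R=YROW U=OBWG F=BOGW D=RBYG B=YGRB
After move 5 (U'): U=BGOW F=WRGW R=BOOW B=YRRB L=YGOY
Query: B face = YRRB

Answer: Y R R B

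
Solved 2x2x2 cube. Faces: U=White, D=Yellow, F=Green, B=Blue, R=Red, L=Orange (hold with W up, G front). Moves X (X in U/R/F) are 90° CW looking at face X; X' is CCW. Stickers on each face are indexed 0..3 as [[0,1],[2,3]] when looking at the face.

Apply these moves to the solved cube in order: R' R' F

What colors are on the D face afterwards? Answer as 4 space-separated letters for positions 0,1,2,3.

After move 1 (R'): R=RRRR U=WBWB F=GWGW D=YGYG B=YBYB
After move 2 (R'): R=RRRR U=WYWY F=GBGB D=YWYW B=GBGB
After move 3 (F): F=GGBB U=WYOO R=WRYR D=RRYW L=OYOW
Query: D face = RRYW

Answer: R R Y W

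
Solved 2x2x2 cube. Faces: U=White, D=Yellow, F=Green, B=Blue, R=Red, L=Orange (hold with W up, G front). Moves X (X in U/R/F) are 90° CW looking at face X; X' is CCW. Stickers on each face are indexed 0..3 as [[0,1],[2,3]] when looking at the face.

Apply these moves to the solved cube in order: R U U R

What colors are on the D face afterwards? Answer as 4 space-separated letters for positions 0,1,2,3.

After move 1 (R): R=RRRR U=WGWG F=GYGY D=YBYB B=WBWB
After move 2 (U): U=WWGG F=RRGY R=WBRR B=OOWB L=GYOO
After move 3 (U): U=GWGW F=WBGY R=OORR B=GYWB L=RROO
After move 4 (R): R=RORO U=GBGY F=WBGB D=YWYG B=WYWB
Query: D face = YWYG

Answer: Y W Y G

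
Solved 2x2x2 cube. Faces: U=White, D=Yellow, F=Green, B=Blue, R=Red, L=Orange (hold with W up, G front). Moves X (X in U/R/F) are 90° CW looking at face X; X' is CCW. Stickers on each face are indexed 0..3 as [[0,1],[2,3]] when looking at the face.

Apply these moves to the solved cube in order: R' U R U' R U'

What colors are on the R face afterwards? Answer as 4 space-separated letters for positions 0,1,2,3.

Answer: G Y B G

Derivation:
After move 1 (R'): R=RRRR U=WBWB F=GWGW D=YGYG B=YBYB
After move 2 (U): U=WWBB F=RRGW R=YBRR B=OOYB L=GWOO
After move 3 (R): R=RYRB U=WRBW F=RGGG D=YYYO B=BOWB
After move 4 (U'): U=RWWB F=GWGG R=RGRB B=RYWB L=BOOO
After move 5 (R): R=RRBG U=RWWG F=GYGO D=YWYR B=BYWB
After move 6 (U'): U=WGRW F=BOGO R=GYBG B=RRWB L=BYOO
Query: R face = GYBG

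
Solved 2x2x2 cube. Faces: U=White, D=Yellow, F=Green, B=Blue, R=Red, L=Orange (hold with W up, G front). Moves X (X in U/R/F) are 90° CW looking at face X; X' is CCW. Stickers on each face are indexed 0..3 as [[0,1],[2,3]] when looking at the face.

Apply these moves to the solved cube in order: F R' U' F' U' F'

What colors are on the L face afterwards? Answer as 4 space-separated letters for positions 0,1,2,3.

Answer: R G O B

Derivation:
After move 1 (F): F=GGGG U=WWOO R=WRWR D=RRYY L=OYOY
After move 2 (R'): R=RRWW U=WBOB F=GWGO D=RGYG B=YBRB
After move 3 (U'): U=BBWO F=OYGO R=GWWW B=RRRB L=YBOY
After move 4 (F'): F=YOOG U=BBGW R=GWRW D=BYYG L=YOOW
After move 5 (U'): U=BWBG F=YOOG R=YORW B=GWRB L=RROW
After move 6 (F'): F=OGYO U=BWYR R=YOBW D=RWYG L=RGOB
Query: L face = RGOB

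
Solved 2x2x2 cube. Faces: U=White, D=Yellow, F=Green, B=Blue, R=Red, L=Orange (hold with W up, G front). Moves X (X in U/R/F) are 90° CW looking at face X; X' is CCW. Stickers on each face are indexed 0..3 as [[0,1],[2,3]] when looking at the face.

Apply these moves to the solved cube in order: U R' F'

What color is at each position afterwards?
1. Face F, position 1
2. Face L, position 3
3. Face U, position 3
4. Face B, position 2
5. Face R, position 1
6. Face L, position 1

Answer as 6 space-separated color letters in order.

Answer: W W B Y R O

Derivation:
After move 1 (U): U=WWWW F=RRGG R=BBRR B=OOBB L=GGOO
After move 2 (R'): R=BRBR U=WBWO F=RWGW D=YRYG B=YOYB
After move 3 (F'): F=WWRG U=WBBB R=RRYR D=GOYG L=GOOW
Query 1: F[1] = W
Query 2: L[3] = W
Query 3: U[3] = B
Query 4: B[2] = Y
Query 5: R[1] = R
Query 6: L[1] = O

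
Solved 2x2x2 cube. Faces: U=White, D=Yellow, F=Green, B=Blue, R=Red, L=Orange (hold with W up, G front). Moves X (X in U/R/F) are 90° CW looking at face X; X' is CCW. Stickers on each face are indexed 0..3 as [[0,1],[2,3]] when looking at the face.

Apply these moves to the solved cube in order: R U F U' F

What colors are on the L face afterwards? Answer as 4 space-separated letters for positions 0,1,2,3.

Answer: O R O W

Derivation:
After move 1 (R): R=RRRR U=WGWG F=GYGY D=YBYB B=WBWB
After move 2 (U): U=WWGG F=RRGY R=WBRR B=OOWB L=GYOO
After move 3 (F): F=GRYR U=WWOY R=GBGR D=RWYB L=GYOB
After move 4 (U'): U=WYWO F=GYYR R=GRGR B=GBWB L=OOOB
After move 5 (F): F=YGRY U=WYBO R=WROR D=GGYB L=OROW
Query: L face = OROW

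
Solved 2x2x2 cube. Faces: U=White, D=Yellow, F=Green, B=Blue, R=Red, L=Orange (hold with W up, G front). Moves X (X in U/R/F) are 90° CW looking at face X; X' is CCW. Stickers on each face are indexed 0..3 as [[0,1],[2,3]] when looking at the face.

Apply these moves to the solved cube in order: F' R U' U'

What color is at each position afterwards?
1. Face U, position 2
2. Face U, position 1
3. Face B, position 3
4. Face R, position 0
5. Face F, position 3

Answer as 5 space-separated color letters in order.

Answer: G R B O Y

Derivation:
After move 1 (F'): F=GGGG U=WWRR R=YRYR D=OOYY L=OWOW
After move 2 (R): R=YYRR U=WGRG F=GOGY D=OBYB B=RBWB
After move 3 (U'): U=GGWR F=OWGY R=GORR B=YYWB L=RBOW
After move 4 (U'): U=GRGW F=RBGY R=OWRR B=GOWB L=YYOW
Query 1: U[2] = G
Query 2: U[1] = R
Query 3: B[3] = B
Query 4: R[0] = O
Query 5: F[3] = Y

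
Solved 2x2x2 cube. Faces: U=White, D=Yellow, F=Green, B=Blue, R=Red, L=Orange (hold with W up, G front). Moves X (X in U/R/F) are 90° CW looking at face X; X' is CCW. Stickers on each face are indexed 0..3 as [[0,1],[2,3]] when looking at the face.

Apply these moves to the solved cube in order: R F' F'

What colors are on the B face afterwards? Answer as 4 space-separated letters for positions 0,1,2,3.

After move 1 (R): R=RRRR U=WGWG F=GYGY D=YBYB B=WBWB
After move 2 (F'): F=YYGG U=WGRR R=BRYR D=OOYB L=OGOW
After move 3 (F'): F=YGYG U=WGBY R=OROR D=GWYB L=OROR
Query: B face = WBWB

Answer: W B W B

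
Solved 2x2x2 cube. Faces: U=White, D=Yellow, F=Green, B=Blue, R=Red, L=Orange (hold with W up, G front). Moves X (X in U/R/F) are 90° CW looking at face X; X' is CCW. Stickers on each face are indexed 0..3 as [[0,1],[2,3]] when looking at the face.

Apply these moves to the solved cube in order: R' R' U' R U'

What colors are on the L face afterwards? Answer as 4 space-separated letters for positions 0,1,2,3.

Answer: W R O O

Derivation:
After move 1 (R'): R=RRRR U=WBWB F=GWGW D=YGYG B=YBYB
After move 2 (R'): R=RRRR U=WYWY F=GBGB D=YWYW B=GBGB
After move 3 (U'): U=YYWW F=OOGB R=GBRR B=RRGB L=GBOO
After move 4 (R): R=RGRB U=YOWB F=OWGW D=YGYR B=WRYB
After move 5 (U'): U=OBYW F=GBGW R=OWRB B=RGYB L=WROO
Query: L face = WROO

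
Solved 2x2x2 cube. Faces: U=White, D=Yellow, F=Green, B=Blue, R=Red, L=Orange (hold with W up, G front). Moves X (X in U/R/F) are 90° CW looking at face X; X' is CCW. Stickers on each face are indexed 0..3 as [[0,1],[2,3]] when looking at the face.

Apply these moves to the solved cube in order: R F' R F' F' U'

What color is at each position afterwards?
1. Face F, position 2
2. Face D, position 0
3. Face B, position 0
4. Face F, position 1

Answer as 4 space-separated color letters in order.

Answer: O G W R

Derivation:
After move 1 (R): R=RRRR U=WGWG F=GYGY D=YBYB B=WBWB
After move 2 (F'): F=YYGG U=WGRR R=BRYR D=OOYB L=OGOW
After move 3 (R): R=YBRR U=WYRG F=YOGB D=OWYW B=RBGB
After move 4 (F'): F=OBYG U=WYYR R=WBOR D=GWYW L=OGOR
After move 5 (F'): F=BGOY U=WYWO R=WBGR D=GRYW L=OROY
After move 6 (U'): U=YOWW F=OROY R=BGGR B=WBGB L=RBOY
Query 1: F[2] = O
Query 2: D[0] = G
Query 3: B[0] = W
Query 4: F[1] = R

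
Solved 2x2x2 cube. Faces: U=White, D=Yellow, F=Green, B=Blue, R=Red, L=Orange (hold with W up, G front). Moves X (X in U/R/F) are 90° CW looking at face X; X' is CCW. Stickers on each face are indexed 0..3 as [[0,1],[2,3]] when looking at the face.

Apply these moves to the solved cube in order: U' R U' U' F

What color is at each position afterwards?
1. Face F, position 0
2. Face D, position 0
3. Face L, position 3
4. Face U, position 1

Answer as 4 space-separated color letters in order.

Answer: G R B W

Derivation:
After move 1 (U'): U=WWWW F=OOGG R=GGRR B=RRBB L=BBOO
After move 2 (R): R=RGRG U=WOWG F=OYGY D=YBYR B=WRWB
After move 3 (U'): U=OGWW F=BBGY R=OYRG B=RGWB L=WROO
After move 4 (U'): U=GWOW F=WRGY R=BBRG B=OYWB L=RGOO
After move 5 (F): F=GWYR U=GWOG R=OBWG D=RBYR L=RYOB
Query 1: F[0] = G
Query 2: D[0] = R
Query 3: L[3] = B
Query 4: U[1] = W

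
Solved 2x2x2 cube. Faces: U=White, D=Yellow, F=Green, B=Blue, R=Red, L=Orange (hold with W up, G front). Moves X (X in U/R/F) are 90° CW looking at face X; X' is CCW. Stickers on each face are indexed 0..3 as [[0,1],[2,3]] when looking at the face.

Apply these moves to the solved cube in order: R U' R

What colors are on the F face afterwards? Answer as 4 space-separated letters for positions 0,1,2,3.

After move 1 (R): R=RRRR U=WGWG F=GYGY D=YBYB B=WBWB
After move 2 (U'): U=GGWW F=OOGY R=GYRR B=RRWB L=WBOO
After move 3 (R): R=RGRY U=GOWY F=OBGB D=YWYR B=WRGB
Query: F face = OBGB

Answer: O B G B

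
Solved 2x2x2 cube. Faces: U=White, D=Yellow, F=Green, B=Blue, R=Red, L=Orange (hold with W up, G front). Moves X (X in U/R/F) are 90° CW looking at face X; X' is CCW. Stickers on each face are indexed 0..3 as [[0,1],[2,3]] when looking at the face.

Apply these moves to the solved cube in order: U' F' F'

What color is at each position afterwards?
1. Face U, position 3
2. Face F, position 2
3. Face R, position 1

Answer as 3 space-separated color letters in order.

Answer: Y O G

Derivation:
After move 1 (U'): U=WWWW F=OOGG R=GGRR B=RRBB L=BBOO
After move 2 (F'): F=OGOG U=WWGR R=YGYR D=BOYY L=BWOW
After move 3 (F'): F=GGOO U=WWYY R=OGBR D=WWYY L=BROG
Query 1: U[3] = Y
Query 2: F[2] = O
Query 3: R[1] = G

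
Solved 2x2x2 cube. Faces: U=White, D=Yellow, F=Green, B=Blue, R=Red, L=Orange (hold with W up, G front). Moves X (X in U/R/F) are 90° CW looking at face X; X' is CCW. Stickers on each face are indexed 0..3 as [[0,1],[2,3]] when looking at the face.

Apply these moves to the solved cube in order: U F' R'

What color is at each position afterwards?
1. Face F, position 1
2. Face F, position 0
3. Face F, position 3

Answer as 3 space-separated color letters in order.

After move 1 (U): U=WWWW F=RRGG R=BBRR B=OOBB L=GGOO
After move 2 (F'): F=RGRG U=WWBR R=YBYR D=GOYY L=GWOW
After move 3 (R'): R=BRYY U=WBBO F=RWRR D=GGYG B=YOOB
Query 1: F[1] = W
Query 2: F[0] = R
Query 3: F[3] = R

Answer: W R R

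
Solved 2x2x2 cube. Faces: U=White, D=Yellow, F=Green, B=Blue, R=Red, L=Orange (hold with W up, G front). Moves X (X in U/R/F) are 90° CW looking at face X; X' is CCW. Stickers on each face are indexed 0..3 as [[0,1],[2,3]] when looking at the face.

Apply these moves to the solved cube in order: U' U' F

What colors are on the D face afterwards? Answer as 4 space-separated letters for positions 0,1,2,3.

After move 1 (U'): U=WWWW F=OOGG R=GGRR B=RRBB L=BBOO
After move 2 (U'): U=WWWW F=BBGG R=OORR B=GGBB L=RROO
After move 3 (F): F=GBGB U=WWOR R=WOWR D=ROYY L=RYOY
Query: D face = ROYY

Answer: R O Y Y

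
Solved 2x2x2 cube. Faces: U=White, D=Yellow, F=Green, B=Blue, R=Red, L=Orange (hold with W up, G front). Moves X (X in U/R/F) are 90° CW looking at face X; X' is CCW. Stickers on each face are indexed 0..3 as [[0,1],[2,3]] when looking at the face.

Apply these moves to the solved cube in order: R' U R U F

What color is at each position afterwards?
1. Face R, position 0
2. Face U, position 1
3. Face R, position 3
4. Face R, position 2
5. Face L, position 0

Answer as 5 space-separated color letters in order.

After move 1 (R'): R=RRRR U=WBWB F=GWGW D=YGYG B=YBYB
After move 2 (U): U=WWBB F=RRGW R=YBRR B=OOYB L=GWOO
After move 3 (R): R=RYRB U=WRBW F=RGGG D=YYYO B=BOWB
After move 4 (U): U=BWWR F=RYGG R=BORB B=GWWB L=RGOO
After move 5 (F): F=GRGY U=BWOG R=WORB D=RBYO L=RYOY
Query 1: R[0] = W
Query 2: U[1] = W
Query 3: R[3] = B
Query 4: R[2] = R
Query 5: L[0] = R

Answer: W W B R R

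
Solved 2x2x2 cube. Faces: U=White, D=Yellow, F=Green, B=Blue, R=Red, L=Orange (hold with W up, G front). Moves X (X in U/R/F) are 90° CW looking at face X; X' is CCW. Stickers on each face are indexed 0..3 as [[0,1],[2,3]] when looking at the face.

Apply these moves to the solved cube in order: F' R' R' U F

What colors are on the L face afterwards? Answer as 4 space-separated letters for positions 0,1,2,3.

Answer: G O O W

Derivation:
After move 1 (F'): F=GGGG U=WWRR R=YRYR D=OOYY L=OWOW
After move 2 (R'): R=RRYY U=WBRB F=GWGR D=OGYG B=YBOB
After move 3 (R'): R=RYRY U=WORY F=GBGB D=OWYR B=GBGB
After move 4 (U): U=RWYO F=RYGB R=GBRY B=OWGB L=GBOW
After move 5 (F): F=GRBY U=RWWB R=YBOY D=RGYR L=GOOW
Query: L face = GOOW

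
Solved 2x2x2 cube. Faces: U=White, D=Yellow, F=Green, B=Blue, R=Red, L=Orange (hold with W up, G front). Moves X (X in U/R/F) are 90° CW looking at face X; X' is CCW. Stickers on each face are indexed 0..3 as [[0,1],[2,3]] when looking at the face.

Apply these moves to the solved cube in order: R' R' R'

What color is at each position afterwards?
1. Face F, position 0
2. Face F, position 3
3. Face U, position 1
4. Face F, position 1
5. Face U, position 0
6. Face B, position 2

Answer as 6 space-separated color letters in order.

After move 1 (R'): R=RRRR U=WBWB F=GWGW D=YGYG B=YBYB
After move 2 (R'): R=RRRR U=WYWY F=GBGB D=YWYW B=GBGB
After move 3 (R'): R=RRRR U=WGWG F=GYGY D=YBYB B=WBWB
Query 1: F[0] = G
Query 2: F[3] = Y
Query 3: U[1] = G
Query 4: F[1] = Y
Query 5: U[0] = W
Query 6: B[2] = W

Answer: G Y G Y W W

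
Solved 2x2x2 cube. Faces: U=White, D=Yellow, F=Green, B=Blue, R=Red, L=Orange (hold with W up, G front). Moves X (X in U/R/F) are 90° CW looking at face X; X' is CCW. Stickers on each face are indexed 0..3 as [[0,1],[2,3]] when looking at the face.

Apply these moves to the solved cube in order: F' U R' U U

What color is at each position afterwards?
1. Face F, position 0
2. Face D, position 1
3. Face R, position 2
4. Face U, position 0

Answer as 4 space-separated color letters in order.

After move 1 (F'): F=GGGG U=WWRR R=YRYR D=OOYY L=OWOW
After move 2 (U): U=RWRW F=YRGG R=BBYR B=OWBB L=GGOW
After move 3 (R'): R=BRBY U=RBRO F=YWGW D=ORYG B=YWOB
After move 4 (U): U=RROB F=BRGW R=YWBY B=GGOB L=YWOW
After move 5 (U): U=ORBR F=YWGW R=GGBY B=YWOB L=BROW
Query 1: F[0] = Y
Query 2: D[1] = R
Query 3: R[2] = B
Query 4: U[0] = O

Answer: Y R B O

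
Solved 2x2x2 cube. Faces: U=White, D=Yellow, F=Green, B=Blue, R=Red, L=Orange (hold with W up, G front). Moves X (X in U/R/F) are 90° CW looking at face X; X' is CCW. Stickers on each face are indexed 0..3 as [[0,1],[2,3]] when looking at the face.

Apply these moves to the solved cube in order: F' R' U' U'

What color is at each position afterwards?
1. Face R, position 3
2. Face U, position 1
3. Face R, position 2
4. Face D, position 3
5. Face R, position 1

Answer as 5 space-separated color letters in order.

Answer: Y R Y G W

Derivation:
After move 1 (F'): F=GGGG U=WWRR R=YRYR D=OOYY L=OWOW
After move 2 (R'): R=RRYY U=WBRB F=GWGR D=OGYG B=YBOB
After move 3 (U'): U=BBWR F=OWGR R=GWYY B=RROB L=YBOW
After move 4 (U'): U=BRBW F=YBGR R=OWYY B=GWOB L=RROW
Query 1: R[3] = Y
Query 2: U[1] = R
Query 3: R[2] = Y
Query 4: D[3] = G
Query 5: R[1] = W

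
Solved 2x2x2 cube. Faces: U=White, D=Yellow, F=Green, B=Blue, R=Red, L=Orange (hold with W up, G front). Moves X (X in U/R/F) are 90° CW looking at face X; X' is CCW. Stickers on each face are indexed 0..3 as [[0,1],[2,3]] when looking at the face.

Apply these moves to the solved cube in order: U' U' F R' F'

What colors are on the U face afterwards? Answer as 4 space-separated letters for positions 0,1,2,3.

Answer: W B O W

Derivation:
After move 1 (U'): U=WWWW F=OOGG R=GGRR B=RRBB L=BBOO
After move 2 (U'): U=WWWW F=BBGG R=OORR B=GGBB L=RROO
After move 3 (F): F=GBGB U=WWOR R=WOWR D=ROYY L=RYOY
After move 4 (R'): R=ORWW U=WBOG F=GWGR D=RBYB B=YGOB
After move 5 (F'): F=WRGG U=WBOW R=BRRW D=YYYB L=RGOO
Query: U face = WBOW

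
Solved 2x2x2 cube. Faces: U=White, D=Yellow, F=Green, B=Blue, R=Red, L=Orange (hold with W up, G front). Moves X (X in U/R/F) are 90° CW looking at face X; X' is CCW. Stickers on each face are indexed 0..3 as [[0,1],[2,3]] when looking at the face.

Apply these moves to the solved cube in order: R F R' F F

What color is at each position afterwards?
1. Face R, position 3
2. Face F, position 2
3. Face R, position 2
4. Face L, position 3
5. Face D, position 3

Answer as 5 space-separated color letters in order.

After move 1 (R): R=RRRR U=WGWG F=GYGY D=YBYB B=WBWB
After move 2 (F): F=GGYY U=WGOO R=WRGR D=RRYB L=OYOB
After move 3 (R'): R=RRWG U=WWOW F=GGYO D=RGYY B=BBRB
After move 4 (F): F=YGOG U=WWBY R=ORWG D=WRYY L=OROG
After move 5 (F): F=OYGG U=WWGR R=BRYG D=WOYY L=OWOR
Query 1: R[3] = G
Query 2: F[2] = G
Query 3: R[2] = Y
Query 4: L[3] = R
Query 5: D[3] = Y

Answer: G G Y R Y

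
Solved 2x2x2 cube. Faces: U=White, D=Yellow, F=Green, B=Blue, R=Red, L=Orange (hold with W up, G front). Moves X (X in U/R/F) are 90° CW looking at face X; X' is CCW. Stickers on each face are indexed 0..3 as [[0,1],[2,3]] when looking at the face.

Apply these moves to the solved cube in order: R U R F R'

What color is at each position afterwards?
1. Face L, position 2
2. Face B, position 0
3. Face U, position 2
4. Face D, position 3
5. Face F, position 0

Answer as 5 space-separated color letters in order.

After move 1 (R): R=RRRR U=WGWG F=GYGY D=YBYB B=WBWB
After move 2 (U): U=WWGG F=RRGY R=WBRR B=OOWB L=GYOO
After move 3 (R): R=RWRB U=WRGY F=RBGB D=YWYO B=GOWB
After move 4 (F): F=GRBB U=WROY R=GWYB D=RRYO L=GYOW
After move 5 (R'): R=WBGY U=WWOG F=GRBY D=RRYB B=OORB
Query 1: L[2] = O
Query 2: B[0] = O
Query 3: U[2] = O
Query 4: D[3] = B
Query 5: F[0] = G

Answer: O O O B G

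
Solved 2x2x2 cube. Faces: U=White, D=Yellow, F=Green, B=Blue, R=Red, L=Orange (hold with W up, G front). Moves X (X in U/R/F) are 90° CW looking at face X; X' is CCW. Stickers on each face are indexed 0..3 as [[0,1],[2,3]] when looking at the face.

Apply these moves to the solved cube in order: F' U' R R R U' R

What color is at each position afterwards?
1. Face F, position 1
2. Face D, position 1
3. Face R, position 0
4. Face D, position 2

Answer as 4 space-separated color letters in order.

Answer: W O G Y

Derivation:
After move 1 (F'): F=GGGG U=WWRR R=YRYR D=OOYY L=OWOW
After move 2 (U'): U=WRWR F=OWGG R=GGYR B=YRBB L=BBOW
After move 3 (R): R=YGRG U=WWWG F=OOGY D=OBYY B=RRRB
After move 4 (R): R=RYGG U=WOWY F=OBGY D=ORYR B=GRWB
After move 5 (R): R=GRGY U=WBWY F=ORGR D=OWYG B=YROB
After move 6 (U'): U=BYWW F=BBGR R=ORGY B=GROB L=YROW
After move 7 (R): R=GOYR U=BBWR F=BWGG D=OOYG B=WRYB
Query 1: F[1] = W
Query 2: D[1] = O
Query 3: R[0] = G
Query 4: D[2] = Y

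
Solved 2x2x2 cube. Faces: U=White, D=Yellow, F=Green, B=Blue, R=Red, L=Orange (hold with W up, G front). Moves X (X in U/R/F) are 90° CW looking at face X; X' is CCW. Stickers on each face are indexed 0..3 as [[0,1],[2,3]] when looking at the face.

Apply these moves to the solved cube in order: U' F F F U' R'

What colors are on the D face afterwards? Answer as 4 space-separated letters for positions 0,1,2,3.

After move 1 (U'): U=WWWW F=OOGG R=GGRR B=RRBB L=BBOO
After move 2 (F): F=GOGO U=WWOB R=WGWR D=RGYY L=BYOY
After move 3 (F): F=GGOO U=WWYY R=OGBR D=WWYY L=BROG
After move 4 (F): F=OGOG U=WWGR R=YGYR D=BOYY L=BWOW
After move 5 (U'): U=WRWG F=BWOG R=OGYR B=YGBB L=RROW
After move 6 (R'): R=GROY U=WBWY F=BROG D=BWYG B=YGOB
Query: D face = BWYG

Answer: B W Y G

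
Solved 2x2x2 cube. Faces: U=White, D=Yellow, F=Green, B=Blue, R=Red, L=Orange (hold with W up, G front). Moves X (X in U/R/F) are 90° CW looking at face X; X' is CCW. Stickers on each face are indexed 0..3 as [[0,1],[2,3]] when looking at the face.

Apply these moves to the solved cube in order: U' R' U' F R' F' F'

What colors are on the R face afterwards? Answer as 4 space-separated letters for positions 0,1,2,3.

Answer: O R Y W

Derivation:
After move 1 (U'): U=WWWW F=OOGG R=GGRR B=RRBB L=BBOO
After move 2 (R'): R=GRGR U=WBWR F=OWGW D=YOYG B=YRYB
After move 3 (U'): U=BRWW F=BBGW R=OWGR B=GRYB L=YROO
After move 4 (F): F=GBWB U=BROR R=WWWR D=GOYG L=YYOO
After move 5 (R'): R=WRWW U=BYOG F=GRWR D=GBYB B=GROB
After move 6 (F'): F=RRGW U=BYWW R=BRGW D=YOYB L=YGOO
After move 7 (F'): F=RWRG U=BYBG R=ORYW D=GOYB L=YWOW
Query: R face = ORYW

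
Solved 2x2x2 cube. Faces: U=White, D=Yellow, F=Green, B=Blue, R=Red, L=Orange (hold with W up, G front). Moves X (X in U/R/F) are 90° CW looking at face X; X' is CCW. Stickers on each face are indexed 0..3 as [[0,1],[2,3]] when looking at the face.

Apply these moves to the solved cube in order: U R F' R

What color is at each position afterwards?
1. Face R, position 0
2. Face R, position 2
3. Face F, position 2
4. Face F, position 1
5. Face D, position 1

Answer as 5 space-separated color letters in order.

After move 1 (U): U=WWWW F=RRGG R=BBRR B=OOBB L=GGOO
After move 2 (R): R=RBRB U=WRWG F=RYGY D=YBYO B=WOWB
After move 3 (F'): F=YYRG U=WRRR R=BBYB D=GOYO L=GGOW
After move 4 (R): R=YBBB U=WYRG F=YORO D=GWYW B=RORB
Query 1: R[0] = Y
Query 2: R[2] = B
Query 3: F[2] = R
Query 4: F[1] = O
Query 5: D[1] = W

Answer: Y B R O W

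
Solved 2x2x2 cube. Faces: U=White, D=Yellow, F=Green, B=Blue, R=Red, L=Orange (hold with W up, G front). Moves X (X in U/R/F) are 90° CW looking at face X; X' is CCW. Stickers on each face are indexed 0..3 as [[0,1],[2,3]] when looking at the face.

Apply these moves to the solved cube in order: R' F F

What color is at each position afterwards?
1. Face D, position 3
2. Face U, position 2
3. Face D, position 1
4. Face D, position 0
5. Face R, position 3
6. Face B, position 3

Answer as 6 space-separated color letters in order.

After move 1 (R'): R=RRRR U=WBWB F=GWGW D=YGYG B=YBYB
After move 2 (F): F=GGWW U=WBOO R=WRBR D=RRYG L=OYOG
After move 3 (F): F=WGWG U=WBGY R=OROR D=BWYG L=OROR
Query 1: D[3] = G
Query 2: U[2] = G
Query 3: D[1] = W
Query 4: D[0] = B
Query 5: R[3] = R
Query 6: B[3] = B

Answer: G G W B R B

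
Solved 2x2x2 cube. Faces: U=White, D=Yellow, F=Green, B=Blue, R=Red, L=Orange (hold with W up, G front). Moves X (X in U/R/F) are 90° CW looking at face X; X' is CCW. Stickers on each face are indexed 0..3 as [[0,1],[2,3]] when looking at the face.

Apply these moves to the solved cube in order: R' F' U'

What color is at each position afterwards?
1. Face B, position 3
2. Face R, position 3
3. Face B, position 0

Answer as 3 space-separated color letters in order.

After move 1 (R'): R=RRRR U=WBWB F=GWGW D=YGYG B=YBYB
After move 2 (F'): F=WWGG U=WBRR R=GRYR D=OOYG L=OBOW
After move 3 (U'): U=BRWR F=OBGG R=WWYR B=GRYB L=YBOW
Query 1: B[3] = B
Query 2: R[3] = R
Query 3: B[0] = G

Answer: B R G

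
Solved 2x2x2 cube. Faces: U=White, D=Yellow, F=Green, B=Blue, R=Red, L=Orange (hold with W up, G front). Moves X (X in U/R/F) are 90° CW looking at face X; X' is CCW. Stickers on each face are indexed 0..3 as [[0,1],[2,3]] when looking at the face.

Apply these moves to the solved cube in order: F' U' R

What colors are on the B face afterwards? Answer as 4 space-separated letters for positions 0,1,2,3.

After move 1 (F'): F=GGGG U=WWRR R=YRYR D=OOYY L=OWOW
After move 2 (U'): U=WRWR F=OWGG R=GGYR B=YRBB L=BBOW
After move 3 (R): R=YGRG U=WWWG F=OOGY D=OBYY B=RRRB
Query: B face = RRRB

Answer: R R R B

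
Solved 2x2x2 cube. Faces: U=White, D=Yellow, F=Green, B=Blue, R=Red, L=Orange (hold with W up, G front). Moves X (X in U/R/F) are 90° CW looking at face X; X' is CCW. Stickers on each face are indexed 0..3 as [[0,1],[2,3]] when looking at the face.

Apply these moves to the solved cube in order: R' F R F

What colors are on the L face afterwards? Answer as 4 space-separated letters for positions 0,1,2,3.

Answer: O R O Y

Derivation:
After move 1 (R'): R=RRRR U=WBWB F=GWGW D=YGYG B=YBYB
After move 2 (F): F=GGWW U=WBOO R=WRBR D=RRYG L=OYOG
After move 3 (R): R=BWRR U=WGOW F=GRWG D=RYYY B=OBBB
After move 4 (F): F=WGGR U=WGGY R=OWWR D=RBYY L=OROY
Query: L face = OROY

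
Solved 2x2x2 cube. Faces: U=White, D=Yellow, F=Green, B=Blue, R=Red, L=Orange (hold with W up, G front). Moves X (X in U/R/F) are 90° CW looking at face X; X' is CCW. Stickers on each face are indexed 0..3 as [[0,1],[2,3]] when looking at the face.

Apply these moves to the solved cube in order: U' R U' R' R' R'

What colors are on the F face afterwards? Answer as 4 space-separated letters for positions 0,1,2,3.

After move 1 (U'): U=WWWW F=OOGG R=GGRR B=RRBB L=BBOO
After move 2 (R): R=RGRG U=WOWG F=OYGY D=YBYR B=WRWB
After move 3 (U'): U=OGWW F=BBGY R=OYRG B=RGWB L=WROO
After move 4 (R'): R=YGOR U=OWWR F=BGGW D=YBYY B=RGBB
After move 5 (R'): R=GRYO U=OBWR F=BWGR D=YGYW B=YGBB
After move 6 (R'): R=ROGY U=OBWY F=BBGR D=YWYR B=WGGB
Query: F face = BBGR

Answer: B B G R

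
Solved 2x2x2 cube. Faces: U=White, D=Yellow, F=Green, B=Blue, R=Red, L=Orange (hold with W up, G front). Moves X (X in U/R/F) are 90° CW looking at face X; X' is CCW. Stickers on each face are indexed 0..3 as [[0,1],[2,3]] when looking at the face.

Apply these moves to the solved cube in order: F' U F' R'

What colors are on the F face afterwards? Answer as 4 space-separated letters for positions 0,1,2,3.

Answer: R W Y Y

Derivation:
After move 1 (F'): F=GGGG U=WWRR R=YRYR D=OOYY L=OWOW
After move 2 (U): U=RWRW F=YRGG R=BBYR B=OWBB L=GGOW
After move 3 (F'): F=RGYG U=RWBY R=OBOR D=GWYY L=GWOR
After move 4 (R'): R=BROO U=RBBO F=RWYY D=GGYG B=YWWB
Query: F face = RWYY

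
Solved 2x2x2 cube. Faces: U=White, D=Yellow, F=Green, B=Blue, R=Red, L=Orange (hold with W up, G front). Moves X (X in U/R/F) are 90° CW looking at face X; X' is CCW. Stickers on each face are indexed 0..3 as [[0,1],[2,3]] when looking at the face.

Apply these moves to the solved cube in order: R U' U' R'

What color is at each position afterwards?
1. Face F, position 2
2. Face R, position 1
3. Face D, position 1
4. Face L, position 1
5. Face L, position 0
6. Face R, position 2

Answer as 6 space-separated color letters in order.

After move 1 (R): R=RRRR U=WGWG F=GYGY D=YBYB B=WBWB
After move 2 (U'): U=GGWW F=OOGY R=GYRR B=RRWB L=WBOO
After move 3 (U'): U=GWGW F=WBGY R=OORR B=GYWB L=RROO
After move 4 (R'): R=OROR U=GWGG F=WWGW D=YBYY B=BYBB
Query 1: F[2] = G
Query 2: R[1] = R
Query 3: D[1] = B
Query 4: L[1] = R
Query 5: L[0] = R
Query 6: R[2] = O

Answer: G R B R R O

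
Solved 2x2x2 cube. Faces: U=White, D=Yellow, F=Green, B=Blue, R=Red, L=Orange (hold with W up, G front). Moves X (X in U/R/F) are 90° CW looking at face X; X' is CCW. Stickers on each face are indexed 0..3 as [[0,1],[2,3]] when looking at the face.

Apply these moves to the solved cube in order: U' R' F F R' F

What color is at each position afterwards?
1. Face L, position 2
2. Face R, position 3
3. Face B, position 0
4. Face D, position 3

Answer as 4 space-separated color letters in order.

After move 1 (U'): U=WWWW F=OOGG R=GGRR B=RRBB L=BBOO
After move 2 (R'): R=GRGR U=WBWR F=OWGW D=YOYG B=YRYB
After move 3 (F): F=GOWW U=WBOB R=WRRR D=GGYG L=BYOO
After move 4 (F): F=WGWO U=WBOY R=ORBR D=RWYG L=BGOG
After move 5 (R'): R=RROB U=WYOY F=WBWY D=RGYO B=GRWB
After move 6 (F): F=WWYB U=WYGG R=ORYB D=ORYO L=BROG
Query 1: L[2] = O
Query 2: R[3] = B
Query 3: B[0] = G
Query 4: D[3] = O

Answer: O B G O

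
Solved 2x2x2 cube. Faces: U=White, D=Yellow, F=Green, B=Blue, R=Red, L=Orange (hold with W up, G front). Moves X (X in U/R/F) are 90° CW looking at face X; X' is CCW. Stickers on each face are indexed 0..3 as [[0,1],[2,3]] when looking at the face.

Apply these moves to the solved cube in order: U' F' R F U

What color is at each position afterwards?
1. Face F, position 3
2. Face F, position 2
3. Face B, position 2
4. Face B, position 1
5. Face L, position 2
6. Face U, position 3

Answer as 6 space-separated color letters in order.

After move 1 (U'): U=WWWW F=OOGG R=GGRR B=RRBB L=BBOO
After move 2 (F'): F=OGOG U=WWGR R=YGYR D=BOYY L=BWOW
After move 3 (R): R=YYRG U=WGGG F=OOOY D=BBYR B=RRWB
After move 4 (F): F=OOYO U=WGWW R=GYGG D=RYYR L=BBOB
After move 5 (U): U=WWWG F=GYYO R=RRGG B=BBWB L=OOOB
Query 1: F[3] = O
Query 2: F[2] = Y
Query 3: B[2] = W
Query 4: B[1] = B
Query 5: L[2] = O
Query 6: U[3] = G

Answer: O Y W B O G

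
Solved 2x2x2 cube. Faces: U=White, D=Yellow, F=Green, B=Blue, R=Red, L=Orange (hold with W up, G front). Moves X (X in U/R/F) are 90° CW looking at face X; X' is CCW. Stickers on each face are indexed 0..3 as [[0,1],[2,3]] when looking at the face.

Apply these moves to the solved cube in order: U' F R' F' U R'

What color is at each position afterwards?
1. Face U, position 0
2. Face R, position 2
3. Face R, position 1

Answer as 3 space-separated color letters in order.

Answer: G Y W

Derivation:
After move 1 (U'): U=WWWW F=OOGG R=GGRR B=RRBB L=BBOO
After move 2 (F): F=GOGO U=WWOB R=WGWR D=RGYY L=BYOY
After move 3 (R'): R=GRWW U=WBOR F=GWGB D=ROYO B=YRGB
After move 4 (F'): F=WBGG U=WBGW R=ORRW D=YYYO L=BROO
After move 5 (U): U=GWWB F=ORGG R=YRRW B=BRGB L=WBOO
After move 6 (R'): R=RWYR U=GGWB F=OWGB D=YRYG B=ORYB
Query 1: U[0] = G
Query 2: R[2] = Y
Query 3: R[1] = W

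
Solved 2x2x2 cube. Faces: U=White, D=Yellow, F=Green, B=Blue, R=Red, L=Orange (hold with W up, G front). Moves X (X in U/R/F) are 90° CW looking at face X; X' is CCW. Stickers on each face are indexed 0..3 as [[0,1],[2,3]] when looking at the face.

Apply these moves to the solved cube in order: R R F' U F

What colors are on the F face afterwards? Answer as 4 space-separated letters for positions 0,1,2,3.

After move 1 (R): R=RRRR U=WGWG F=GYGY D=YBYB B=WBWB
After move 2 (R): R=RRRR U=WYWY F=GBGB D=YWYW B=GBGB
After move 3 (F'): F=BBGG U=WYRR R=WRYR D=OOYW L=OYOW
After move 4 (U): U=RWRY F=WRGG R=GBYR B=OYGB L=BBOW
After move 5 (F): F=GWGR U=RWWB R=RBYR D=YGYW L=BOOO
Query: F face = GWGR

Answer: G W G R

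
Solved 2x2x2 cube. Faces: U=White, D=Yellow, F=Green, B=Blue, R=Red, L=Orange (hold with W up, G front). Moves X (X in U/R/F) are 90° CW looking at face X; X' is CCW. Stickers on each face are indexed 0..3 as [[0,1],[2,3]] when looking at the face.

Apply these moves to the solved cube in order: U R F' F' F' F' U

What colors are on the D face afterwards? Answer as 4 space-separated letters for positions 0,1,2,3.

After move 1 (U): U=WWWW F=RRGG R=BBRR B=OOBB L=GGOO
After move 2 (R): R=RBRB U=WRWG F=RYGY D=YBYO B=WOWB
After move 3 (F'): F=YYRG U=WRRR R=BBYB D=GOYO L=GGOW
After move 4 (F'): F=YGYR U=WRBY R=OBGB D=GWYO L=GROR
After move 5 (F'): F=GRYY U=WROG R=WBGB D=RRYO L=GYOB
After move 6 (F'): F=RYGY U=WRWG R=RBRB D=YBYO L=GGOO
After move 7 (U): U=WWGR F=RBGY R=WORB B=GGWB L=RYOO
Query: D face = YBYO

Answer: Y B Y O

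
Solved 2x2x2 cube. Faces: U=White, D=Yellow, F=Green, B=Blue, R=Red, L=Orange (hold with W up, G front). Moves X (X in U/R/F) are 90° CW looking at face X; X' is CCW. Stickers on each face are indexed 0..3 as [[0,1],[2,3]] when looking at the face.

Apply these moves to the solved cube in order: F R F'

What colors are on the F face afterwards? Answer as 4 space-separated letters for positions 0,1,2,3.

Answer: R Y G G

Derivation:
After move 1 (F): F=GGGG U=WWOO R=WRWR D=RRYY L=OYOY
After move 2 (R): R=WWRR U=WGOG F=GRGY D=RBYB B=OBWB
After move 3 (F'): F=RYGG U=WGWR R=BWRR D=YYYB L=OGOO
Query: F face = RYGG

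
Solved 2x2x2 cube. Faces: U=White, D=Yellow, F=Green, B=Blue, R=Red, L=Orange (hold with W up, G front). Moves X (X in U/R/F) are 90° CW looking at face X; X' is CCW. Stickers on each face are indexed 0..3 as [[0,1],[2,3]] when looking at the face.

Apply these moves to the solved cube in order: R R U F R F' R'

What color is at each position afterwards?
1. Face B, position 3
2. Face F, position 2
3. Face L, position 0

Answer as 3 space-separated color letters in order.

Answer: B G G

Derivation:
After move 1 (R): R=RRRR U=WGWG F=GYGY D=YBYB B=WBWB
After move 2 (R): R=RRRR U=WYWY F=GBGB D=YWYW B=GBGB
After move 3 (U): U=WWYY F=RRGB R=GBRR B=OOGB L=GBOO
After move 4 (F): F=GRBR U=WWOB R=YBYR D=RGYW L=GYOW
After move 5 (R): R=YYRB U=WROR F=GGBW D=RGYO B=BOWB
After move 6 (F'): F=GWGB U=WRYR R=GYRB D=YWYO L=GROO
After move 7 (R'): R=YBGR U=WWYB F=GRGR D=YWYB B=OOWB
Query 1: B[3] = B
Query 2: F[2] = G
Query 3: L[0] = G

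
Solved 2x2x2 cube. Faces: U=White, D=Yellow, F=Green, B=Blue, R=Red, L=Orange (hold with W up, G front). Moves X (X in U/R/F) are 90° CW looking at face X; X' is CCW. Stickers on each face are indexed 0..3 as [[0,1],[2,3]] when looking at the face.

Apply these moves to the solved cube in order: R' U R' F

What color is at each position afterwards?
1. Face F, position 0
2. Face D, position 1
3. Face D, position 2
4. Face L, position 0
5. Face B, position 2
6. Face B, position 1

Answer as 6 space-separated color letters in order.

Answer: G B Y G G O

Derivation:
After move 1 (R'): R=RRRR U=WBWB F=GWGW D=YGYG B=YBYB
After move 2 (U): U=WWBB F=RRGW R=YBRR B=OOYB L=GWOO
After move 3 (R'): R=BRYR U=WYBO F=RWGB D=YRYW B=GOGB
After move 4 (F): F=GRBW U=WYOW R=BROR D=YBYW L=GYOR
Query 1: F[0] = G
Query 2: D[1] = B
Query 3: D[2] = Y
Query 4: L[0] = G
Query 5: B[2] = G
Query 6: B[1] = O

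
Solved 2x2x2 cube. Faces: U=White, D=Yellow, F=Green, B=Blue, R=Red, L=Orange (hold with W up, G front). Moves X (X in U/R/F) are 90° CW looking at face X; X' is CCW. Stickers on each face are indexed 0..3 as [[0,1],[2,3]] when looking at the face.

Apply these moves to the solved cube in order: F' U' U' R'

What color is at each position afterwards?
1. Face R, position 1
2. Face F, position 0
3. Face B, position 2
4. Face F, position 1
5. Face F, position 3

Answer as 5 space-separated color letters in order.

After move 1 (F'): F=GGGG U=WWRR R=YRYR D=OOYY L=OWOW
After move 2 (U'): U=WRWR F=OWGG R=GGYR B=YRBB L=BBOW
After move 3 (U'): U=RRWW F=BBGG R=OWYR B=GGBB L=YROW
After move 4 (R'): R=WROY U=RBWG F=BRGW D=OBYG B=YGOB
Query 1: R[1] = R
Query 2: F[0] = B
Query 3: B[2] = O
Query 4: F[1] = R
Query 5: F[3] = W

Answer: R B O R W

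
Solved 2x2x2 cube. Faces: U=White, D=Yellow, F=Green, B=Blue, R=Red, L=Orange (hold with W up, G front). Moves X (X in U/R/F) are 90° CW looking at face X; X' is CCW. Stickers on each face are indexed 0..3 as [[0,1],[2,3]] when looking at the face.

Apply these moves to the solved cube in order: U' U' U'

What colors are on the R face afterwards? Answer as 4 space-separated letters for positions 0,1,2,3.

After move 1 (U'): U=WWWW F=OOGG R=GGRR B=RRBB L=BBOO
After move 2 (U'): U=WWWW F=BBGG R=OORR B=GGBB L=RROO
After move 3 (U'): U=WWWW F=RRGG R=BBRR B=OOBB L=GGOO
Query: R face = BBRR

Answer: B B R R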